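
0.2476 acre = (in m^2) 1002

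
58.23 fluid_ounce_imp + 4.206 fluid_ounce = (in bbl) 0.01119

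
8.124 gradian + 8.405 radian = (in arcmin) 2.933e+04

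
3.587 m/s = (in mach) 0.01053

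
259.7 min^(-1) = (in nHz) 4.328e+09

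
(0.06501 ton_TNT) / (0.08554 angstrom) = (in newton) 3.18e+19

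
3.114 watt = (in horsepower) 0.004176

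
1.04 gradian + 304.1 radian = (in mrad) 3.041e+05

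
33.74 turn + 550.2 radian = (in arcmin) 2.62e+06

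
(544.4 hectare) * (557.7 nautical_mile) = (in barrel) 3.537e+13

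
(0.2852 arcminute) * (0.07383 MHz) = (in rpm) 58.49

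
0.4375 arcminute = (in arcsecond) 26.25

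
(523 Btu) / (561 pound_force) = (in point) 6.268e+05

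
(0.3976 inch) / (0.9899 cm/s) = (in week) 1.687e-06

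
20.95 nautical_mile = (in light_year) 4.101e-12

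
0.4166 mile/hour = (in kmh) 0.6705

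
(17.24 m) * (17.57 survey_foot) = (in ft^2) 993.8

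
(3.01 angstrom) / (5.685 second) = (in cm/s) 5.295e-09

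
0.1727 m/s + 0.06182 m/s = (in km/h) 0.8443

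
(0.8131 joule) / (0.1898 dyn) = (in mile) 266.2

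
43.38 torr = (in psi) 0.8388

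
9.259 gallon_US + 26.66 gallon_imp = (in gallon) 41.28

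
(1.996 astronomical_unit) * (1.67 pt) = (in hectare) 1.759e+04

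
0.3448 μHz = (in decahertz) 3.448e-08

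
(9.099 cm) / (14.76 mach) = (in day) 2.095e-10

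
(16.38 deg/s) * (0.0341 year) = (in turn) 4.893e+04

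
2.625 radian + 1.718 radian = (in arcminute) 1.493e+04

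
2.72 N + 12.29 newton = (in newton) 15.01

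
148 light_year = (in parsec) 45.38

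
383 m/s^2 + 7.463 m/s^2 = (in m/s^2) 390.5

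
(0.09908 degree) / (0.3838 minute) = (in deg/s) 0.004303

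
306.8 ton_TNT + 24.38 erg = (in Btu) 1.217e+09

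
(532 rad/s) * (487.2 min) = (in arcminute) 5.346e+10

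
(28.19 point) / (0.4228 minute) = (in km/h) 0.001411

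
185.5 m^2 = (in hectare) 0.01855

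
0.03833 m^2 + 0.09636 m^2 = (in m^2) 0.1347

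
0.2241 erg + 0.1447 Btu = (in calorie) 36.49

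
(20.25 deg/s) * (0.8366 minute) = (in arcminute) 6.099e+04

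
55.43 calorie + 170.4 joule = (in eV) 2.511e+21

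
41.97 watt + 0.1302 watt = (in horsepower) 0.05646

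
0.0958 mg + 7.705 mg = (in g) 0.007801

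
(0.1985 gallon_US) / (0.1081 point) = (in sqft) 212.1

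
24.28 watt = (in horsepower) 0.03256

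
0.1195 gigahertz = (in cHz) 1.195e+10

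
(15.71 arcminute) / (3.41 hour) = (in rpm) 3.555e-06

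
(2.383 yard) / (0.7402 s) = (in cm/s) 294.4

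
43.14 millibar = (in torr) 32.36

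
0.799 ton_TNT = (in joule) 3.343e+09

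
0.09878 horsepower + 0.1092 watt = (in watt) 73.77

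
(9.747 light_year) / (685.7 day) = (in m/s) 1.556e+09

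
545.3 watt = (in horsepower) 0.7313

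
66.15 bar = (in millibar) 6.615e+04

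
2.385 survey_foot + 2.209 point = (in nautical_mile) 0.0003929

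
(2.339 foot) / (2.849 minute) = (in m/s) 0.004171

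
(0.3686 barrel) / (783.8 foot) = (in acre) 6.061e-08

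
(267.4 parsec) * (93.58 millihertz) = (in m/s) 7.721e+17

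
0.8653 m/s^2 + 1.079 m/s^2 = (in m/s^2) 1.944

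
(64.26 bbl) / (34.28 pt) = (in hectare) 0.08448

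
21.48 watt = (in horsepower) 0.02881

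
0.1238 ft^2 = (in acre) 2.842e-06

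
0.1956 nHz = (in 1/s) 1.956e-10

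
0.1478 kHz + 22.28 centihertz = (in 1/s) 148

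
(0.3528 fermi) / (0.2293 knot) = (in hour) 8.308e-19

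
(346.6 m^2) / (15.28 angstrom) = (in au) 1.516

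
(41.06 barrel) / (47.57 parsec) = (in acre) 1.099e-21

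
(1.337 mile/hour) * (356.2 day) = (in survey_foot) 6.035e+07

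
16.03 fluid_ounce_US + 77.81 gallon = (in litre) 295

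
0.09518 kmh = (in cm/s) 2.644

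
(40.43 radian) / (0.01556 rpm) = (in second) 2.481e+04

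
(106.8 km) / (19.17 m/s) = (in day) 0.06448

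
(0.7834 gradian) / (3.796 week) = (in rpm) 5.118e-08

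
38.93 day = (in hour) 934.3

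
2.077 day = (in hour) 49.85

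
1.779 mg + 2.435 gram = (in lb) 0.005372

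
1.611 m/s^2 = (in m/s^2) 1.611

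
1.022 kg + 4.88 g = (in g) 1027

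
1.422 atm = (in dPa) 1.441e+06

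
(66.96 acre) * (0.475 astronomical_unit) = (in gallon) 5.087e+18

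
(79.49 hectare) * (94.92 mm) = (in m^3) 7.545e+04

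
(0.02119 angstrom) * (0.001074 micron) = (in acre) 5.624e-25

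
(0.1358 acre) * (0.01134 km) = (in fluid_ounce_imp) 2.193e+08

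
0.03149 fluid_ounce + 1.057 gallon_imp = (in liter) 4.806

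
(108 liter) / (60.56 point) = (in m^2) 5.055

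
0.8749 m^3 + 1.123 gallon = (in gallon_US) 232.2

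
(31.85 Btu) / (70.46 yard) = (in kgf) 53.18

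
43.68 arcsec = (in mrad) 0.2118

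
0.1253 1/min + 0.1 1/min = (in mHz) 3.755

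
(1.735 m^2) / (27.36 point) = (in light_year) 1.9e-14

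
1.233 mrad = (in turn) 0.0001962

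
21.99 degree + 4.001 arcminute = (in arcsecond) 7.94e+04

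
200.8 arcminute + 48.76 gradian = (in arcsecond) 1.7e+05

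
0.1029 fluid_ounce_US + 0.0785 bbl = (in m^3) 0.01248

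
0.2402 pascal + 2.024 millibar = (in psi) 0.02939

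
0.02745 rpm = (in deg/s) 0.1647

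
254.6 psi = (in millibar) 1.755e+04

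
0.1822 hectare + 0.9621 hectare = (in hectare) 1.144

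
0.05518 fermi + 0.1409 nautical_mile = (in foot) 856.1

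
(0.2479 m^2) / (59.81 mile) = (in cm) 0.0002575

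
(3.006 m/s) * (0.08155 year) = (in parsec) 2.505e-10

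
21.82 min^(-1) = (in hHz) 0.003637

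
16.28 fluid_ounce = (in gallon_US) 0.1272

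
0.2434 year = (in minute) 1.279e+05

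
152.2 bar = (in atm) 150.2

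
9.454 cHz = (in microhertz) 9.454e+04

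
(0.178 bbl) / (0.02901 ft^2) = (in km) 0.0105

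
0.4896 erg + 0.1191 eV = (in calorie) 1.17e-08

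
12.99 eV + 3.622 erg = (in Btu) 3.433e-10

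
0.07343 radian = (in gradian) 4.675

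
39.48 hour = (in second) 1.421e+05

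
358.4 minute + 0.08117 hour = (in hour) 6.055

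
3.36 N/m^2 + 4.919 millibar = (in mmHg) 3.715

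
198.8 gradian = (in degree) 178.9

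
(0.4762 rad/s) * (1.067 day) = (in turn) 6987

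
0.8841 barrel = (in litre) 140.6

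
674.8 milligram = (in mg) 674.8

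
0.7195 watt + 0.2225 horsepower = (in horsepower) 0.2235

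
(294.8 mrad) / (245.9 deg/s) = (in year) 2.178e-09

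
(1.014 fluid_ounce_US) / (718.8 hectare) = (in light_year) 4.41e-28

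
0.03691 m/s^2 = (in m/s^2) 0.03691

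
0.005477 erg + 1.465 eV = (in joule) 5.477e-10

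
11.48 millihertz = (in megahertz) 1.148e-08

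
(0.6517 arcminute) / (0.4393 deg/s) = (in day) 2.862e-07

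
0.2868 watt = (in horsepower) 0.0003846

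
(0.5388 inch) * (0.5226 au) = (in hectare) 1.07e+05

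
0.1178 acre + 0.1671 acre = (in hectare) 0.1153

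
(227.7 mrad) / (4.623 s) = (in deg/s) 2.822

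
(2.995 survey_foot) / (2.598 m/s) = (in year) 1.114e-08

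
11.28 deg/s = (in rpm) 1.88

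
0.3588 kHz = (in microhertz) 3.588e+08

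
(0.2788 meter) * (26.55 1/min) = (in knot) 0.2398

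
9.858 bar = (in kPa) 985.8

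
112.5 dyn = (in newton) 0.001125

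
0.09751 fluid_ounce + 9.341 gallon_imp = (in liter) 42.47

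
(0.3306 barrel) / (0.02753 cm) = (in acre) 0.04718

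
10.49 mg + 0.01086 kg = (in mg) 1.087e+04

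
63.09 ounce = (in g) 1789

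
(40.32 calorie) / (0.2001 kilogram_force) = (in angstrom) 8.597e+11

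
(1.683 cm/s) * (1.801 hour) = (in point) 3.093e+05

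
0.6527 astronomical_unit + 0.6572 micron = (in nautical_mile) 5.272e+07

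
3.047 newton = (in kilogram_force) 0.3107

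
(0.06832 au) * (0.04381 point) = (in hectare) 15.8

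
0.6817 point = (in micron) 240.5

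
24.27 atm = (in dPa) 2.459e+07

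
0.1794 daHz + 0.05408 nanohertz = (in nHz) 1.794e+09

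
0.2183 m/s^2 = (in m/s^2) 0.2183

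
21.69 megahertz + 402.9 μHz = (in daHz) 2.169e+06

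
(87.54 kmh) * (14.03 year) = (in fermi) 1.076e+25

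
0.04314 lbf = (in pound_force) 0.04314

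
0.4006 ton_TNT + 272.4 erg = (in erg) 1.676e+16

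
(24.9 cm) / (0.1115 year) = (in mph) 1.584e-07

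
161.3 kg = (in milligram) 1.613e+08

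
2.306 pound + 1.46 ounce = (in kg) 1.087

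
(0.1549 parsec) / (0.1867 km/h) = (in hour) 2.56e+13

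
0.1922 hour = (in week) 0.001144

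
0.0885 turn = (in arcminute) 1912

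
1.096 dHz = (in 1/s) 0.1096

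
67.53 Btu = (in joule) 7.125e+04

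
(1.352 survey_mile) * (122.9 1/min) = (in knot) 8663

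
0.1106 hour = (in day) 0.004608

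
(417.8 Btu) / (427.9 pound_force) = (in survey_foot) 759.8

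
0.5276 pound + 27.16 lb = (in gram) 1.256e+04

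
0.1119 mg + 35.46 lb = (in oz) 567.4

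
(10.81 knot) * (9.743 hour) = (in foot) 6.399e+05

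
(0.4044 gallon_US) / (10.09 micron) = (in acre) 0.03749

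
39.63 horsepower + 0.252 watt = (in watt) 2.955e+04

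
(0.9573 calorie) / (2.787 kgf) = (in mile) 9.106e-05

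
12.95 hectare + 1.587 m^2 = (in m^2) 1.295e+05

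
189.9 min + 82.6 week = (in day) 578.3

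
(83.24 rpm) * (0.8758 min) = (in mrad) 4.581e+05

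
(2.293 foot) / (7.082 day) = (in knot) 2.22e-06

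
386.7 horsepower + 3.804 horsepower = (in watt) 2.912e+05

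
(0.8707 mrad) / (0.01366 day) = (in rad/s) 7.377e-07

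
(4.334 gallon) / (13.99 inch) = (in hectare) 4.617e-06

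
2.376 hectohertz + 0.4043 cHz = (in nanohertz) 2.376e+11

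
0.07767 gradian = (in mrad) 1.22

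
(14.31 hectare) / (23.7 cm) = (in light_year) 6.382e-11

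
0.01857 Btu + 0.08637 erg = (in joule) 19.59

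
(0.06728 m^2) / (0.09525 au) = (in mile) 2.934e-15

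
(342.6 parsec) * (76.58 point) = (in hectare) 2.856e+13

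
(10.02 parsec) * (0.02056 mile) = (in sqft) 1.101e+20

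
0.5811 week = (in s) 3.514e+05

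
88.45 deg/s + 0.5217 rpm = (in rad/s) 1.598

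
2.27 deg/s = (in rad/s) 0.03962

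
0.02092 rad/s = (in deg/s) 1.199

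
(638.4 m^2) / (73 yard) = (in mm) 9564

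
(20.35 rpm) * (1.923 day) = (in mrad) 3.541e+08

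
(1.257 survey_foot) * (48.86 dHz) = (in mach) 0.005498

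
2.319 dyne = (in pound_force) 5.213e-06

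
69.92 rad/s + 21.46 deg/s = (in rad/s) 70.29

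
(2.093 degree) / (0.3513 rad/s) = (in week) 1.719e-07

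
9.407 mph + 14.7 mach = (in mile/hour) 1.121e+04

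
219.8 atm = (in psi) 3230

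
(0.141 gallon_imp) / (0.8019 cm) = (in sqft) 0.8604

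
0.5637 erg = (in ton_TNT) 1.347e-17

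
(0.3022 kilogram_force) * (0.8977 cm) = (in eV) 1.66e+17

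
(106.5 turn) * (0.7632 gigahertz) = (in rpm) 4.877e+12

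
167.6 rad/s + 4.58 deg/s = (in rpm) 1601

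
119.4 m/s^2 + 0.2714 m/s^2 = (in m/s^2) 119.7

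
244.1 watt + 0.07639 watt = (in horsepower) 0.3274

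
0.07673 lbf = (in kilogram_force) 0.0348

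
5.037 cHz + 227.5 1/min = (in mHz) 3842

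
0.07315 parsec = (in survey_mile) 1.403e+12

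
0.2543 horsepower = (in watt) 189.6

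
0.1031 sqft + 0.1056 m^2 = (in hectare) 1.152e-05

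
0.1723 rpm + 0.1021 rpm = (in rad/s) 0.02874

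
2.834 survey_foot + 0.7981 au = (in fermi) 1.194e+26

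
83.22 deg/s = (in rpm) 13.87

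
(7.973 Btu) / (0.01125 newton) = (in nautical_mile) 403.7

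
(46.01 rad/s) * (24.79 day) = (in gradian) 6.274e+09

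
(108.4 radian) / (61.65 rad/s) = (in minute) 0.02931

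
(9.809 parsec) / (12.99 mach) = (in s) 6.843e+13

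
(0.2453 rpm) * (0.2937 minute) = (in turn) 0.07204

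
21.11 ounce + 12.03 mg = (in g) 598.5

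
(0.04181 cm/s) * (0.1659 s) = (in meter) 6.936e-05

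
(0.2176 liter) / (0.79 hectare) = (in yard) 3.012e-08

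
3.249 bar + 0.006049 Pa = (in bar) 3.249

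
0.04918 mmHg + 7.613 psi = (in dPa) 5.25e+05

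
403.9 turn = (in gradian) 1.616e+05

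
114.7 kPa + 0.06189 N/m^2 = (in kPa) 114.7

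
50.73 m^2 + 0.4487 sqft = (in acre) 0.01255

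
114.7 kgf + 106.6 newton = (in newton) 1231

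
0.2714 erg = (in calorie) 6.487e-09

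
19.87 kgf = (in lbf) 43.81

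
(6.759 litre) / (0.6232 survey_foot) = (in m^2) 0.03558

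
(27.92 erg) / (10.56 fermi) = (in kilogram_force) 2.696e+07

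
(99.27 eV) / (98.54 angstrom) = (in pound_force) 3.629e-10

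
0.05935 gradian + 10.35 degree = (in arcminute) 624.2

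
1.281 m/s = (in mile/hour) 2.866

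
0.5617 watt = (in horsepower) 0.0007533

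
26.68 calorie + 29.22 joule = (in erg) 1.408e+09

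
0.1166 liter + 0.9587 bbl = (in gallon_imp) 33.55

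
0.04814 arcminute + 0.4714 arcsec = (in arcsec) 3.36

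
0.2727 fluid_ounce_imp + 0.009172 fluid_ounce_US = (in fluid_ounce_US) 0.2712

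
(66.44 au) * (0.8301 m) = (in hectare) 8.251e+08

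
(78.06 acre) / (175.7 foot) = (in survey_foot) 1.935e+04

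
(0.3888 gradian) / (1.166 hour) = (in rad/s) 1.455e-06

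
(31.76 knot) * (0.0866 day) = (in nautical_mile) 66.01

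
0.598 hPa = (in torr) 0.4485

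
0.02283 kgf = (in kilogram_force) 0.02283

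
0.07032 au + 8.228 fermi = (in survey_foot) 3.451e+10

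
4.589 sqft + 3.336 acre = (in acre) 3.336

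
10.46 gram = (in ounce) 0.369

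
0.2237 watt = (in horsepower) 0.0003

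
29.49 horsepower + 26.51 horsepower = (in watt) 4.176e+04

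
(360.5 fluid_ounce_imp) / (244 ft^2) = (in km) 4.519e-07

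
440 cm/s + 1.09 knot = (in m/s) 4.961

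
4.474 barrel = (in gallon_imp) 156.5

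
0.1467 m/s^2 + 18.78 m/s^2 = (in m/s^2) 18.93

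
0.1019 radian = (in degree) 5.838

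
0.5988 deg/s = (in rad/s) 0.01045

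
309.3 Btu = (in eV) 2.037e+24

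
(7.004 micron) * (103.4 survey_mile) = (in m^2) 1.166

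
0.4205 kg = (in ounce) 14.83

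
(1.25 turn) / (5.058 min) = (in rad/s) 0.02588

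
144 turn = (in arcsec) 1.866e+08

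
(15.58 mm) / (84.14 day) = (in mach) 6.294e-12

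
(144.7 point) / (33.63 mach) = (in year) 1.414e-13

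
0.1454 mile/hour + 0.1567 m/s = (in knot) 0.4309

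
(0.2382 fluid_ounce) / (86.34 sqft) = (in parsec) 2.846e-23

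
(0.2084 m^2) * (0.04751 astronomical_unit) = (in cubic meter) 1.481e+09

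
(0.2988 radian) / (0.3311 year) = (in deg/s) 1.64e-06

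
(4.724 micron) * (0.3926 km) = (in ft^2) 0.01996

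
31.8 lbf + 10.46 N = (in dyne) 1.519e+07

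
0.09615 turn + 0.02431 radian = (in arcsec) 1.296e+05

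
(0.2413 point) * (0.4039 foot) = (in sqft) 0.0001128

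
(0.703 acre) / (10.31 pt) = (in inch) 3.079e+07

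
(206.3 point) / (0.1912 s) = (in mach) 0.001118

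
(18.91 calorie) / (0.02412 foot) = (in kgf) 1097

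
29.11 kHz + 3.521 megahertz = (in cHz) 3.55e+08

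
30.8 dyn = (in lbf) 6.924e-05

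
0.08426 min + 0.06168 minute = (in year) 2.777e-07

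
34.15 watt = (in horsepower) 0.0458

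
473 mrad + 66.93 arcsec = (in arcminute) 1627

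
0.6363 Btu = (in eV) 4.19e+21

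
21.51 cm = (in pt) 609.7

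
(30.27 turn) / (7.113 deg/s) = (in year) 4.858e-05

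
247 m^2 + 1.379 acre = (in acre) 1.44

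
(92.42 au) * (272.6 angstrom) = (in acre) 93.13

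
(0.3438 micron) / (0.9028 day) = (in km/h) 1.587e-11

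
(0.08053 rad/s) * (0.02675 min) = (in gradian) 8.228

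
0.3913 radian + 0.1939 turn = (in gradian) 102.5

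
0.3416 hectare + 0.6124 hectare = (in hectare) 0.954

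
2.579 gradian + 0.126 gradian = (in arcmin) 146.1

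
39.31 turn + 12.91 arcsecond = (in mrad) 2.47e+05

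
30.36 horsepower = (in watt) 2.264e+04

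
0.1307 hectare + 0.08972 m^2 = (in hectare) 0.1307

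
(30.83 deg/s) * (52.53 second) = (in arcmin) 9.717e+04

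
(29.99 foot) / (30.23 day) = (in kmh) 1.26e-05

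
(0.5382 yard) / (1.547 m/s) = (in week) 5.26e-07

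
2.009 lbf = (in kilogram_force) 0.9113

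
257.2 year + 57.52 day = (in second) 8.116e+09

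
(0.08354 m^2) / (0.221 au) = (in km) 2.527e-15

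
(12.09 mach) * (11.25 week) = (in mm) 2.801e+13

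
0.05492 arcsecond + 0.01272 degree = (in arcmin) 0.7641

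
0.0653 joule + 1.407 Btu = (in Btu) 1.407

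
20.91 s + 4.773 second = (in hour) 0.007134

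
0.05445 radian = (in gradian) 3.466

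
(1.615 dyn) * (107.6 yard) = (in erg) 1.589e+04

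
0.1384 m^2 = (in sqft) 1.49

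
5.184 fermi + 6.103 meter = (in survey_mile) 0.003792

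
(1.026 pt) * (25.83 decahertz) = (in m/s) 0.09349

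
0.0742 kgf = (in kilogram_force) 0.0742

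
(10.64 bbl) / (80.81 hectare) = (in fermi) 2.093e+09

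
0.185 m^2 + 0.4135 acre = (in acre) 0.4135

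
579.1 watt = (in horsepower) 0.7766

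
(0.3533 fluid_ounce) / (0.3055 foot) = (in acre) 2.773e-08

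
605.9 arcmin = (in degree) 10.1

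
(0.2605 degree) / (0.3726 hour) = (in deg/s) 0.0001942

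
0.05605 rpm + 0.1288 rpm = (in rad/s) 0.01936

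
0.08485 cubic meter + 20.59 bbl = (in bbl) 21.12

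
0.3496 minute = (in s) 20.98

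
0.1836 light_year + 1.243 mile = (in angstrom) 1.737e+25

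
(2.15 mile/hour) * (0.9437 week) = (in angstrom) 5.486e+15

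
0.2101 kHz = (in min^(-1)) 1.261e+04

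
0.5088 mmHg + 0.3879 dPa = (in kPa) 0.06787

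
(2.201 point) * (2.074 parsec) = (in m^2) 4.969e+13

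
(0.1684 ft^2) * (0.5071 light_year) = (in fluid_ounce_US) 2.538e+18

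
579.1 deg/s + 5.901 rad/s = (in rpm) 152.9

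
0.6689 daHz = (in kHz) 0.006689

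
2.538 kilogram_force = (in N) 24.89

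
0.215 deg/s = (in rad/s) 0.003752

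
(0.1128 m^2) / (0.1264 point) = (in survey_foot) 8299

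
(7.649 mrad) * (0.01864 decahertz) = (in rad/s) 0.001426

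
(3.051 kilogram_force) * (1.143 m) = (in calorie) 8.174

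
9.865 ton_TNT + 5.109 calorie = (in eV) 2.576e+29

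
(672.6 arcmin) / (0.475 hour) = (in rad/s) 0.0001144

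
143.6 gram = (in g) 143.6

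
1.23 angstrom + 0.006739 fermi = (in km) 1.23e-13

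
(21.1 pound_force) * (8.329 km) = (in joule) 7.817e+05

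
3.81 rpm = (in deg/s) 22.86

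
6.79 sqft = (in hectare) 6.308e-05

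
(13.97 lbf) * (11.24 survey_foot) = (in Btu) 0.2018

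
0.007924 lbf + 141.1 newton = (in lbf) 31.73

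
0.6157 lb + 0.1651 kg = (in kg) 0.4444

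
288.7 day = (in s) 2.494e+07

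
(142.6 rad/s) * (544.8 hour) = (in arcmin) 9.615e+11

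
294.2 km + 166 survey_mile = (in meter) 5.614e+05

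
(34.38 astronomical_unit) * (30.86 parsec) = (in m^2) 4.898e+30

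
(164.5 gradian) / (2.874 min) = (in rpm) 0.1431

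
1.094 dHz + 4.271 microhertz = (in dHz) 1.094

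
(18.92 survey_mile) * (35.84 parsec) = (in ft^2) 3.625e+23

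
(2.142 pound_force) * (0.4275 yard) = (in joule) 3.725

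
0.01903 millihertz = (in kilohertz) 1.903e-08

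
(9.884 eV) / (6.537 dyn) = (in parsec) 7.851e-31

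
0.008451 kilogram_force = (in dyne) 8288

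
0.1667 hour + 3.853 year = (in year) 3.853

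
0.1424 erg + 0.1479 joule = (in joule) 0.1479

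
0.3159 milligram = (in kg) 3.159e-07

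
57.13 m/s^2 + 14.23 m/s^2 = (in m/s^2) 71.36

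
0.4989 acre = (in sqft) 2.173e+04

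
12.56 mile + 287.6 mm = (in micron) 2.021e+10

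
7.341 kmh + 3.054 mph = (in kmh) 12.26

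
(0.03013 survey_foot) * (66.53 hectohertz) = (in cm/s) 6110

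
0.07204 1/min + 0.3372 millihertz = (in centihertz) 0.1538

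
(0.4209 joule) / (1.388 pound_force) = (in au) 4.557e-13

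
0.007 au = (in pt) 2.968e+12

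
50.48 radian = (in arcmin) 1.735e+05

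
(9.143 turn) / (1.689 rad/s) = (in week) 5.624e-05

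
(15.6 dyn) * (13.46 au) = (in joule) 3.141e+08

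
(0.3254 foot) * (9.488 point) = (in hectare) 3.32e-08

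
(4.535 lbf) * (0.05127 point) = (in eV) 2.277e+15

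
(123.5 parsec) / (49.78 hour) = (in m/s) 2.126e+13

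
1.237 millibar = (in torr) 0.9278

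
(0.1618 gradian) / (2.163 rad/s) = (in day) 1.36e-08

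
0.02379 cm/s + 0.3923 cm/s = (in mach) 1.222e-05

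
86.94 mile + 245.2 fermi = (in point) 3.966e+08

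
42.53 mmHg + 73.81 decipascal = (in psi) 0.8235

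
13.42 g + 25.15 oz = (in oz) 25.62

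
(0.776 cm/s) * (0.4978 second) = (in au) 2.582e-14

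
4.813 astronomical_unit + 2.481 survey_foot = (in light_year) 7.611e-05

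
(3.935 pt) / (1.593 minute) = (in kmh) 5.229e-05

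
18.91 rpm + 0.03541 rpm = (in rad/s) 1.984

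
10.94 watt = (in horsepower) 0.01467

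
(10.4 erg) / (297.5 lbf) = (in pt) 2.228e-06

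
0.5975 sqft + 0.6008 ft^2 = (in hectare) 1.113e-05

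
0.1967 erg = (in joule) 1.967e-08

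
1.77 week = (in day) 12.39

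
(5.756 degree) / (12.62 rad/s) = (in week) 1.316e-08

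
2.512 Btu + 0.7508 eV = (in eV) 1.654e+22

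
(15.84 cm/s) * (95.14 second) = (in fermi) 1.507e+16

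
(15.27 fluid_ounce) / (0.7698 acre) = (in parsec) 4.698e-24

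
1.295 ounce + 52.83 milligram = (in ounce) 1.297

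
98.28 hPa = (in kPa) 9.828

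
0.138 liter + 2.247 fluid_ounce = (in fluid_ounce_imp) 7.196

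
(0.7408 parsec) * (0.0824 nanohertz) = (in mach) 5532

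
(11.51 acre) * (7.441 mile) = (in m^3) 5.578e+08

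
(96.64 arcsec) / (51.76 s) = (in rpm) 8.644e-05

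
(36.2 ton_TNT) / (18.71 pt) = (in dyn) 2.295e+18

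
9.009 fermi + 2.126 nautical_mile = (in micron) 3.937e+09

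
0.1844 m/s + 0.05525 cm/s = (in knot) 0.3595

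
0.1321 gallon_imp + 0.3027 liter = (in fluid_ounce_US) 30.54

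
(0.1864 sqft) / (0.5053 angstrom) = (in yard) 3.748e+08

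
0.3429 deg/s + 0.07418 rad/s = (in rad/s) 0.08016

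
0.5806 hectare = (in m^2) 5806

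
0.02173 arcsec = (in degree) 6.036e-06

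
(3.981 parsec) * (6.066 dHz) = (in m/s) 7.452e+16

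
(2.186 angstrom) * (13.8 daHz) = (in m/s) 3.017e-08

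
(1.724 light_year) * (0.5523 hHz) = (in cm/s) 9.008e+19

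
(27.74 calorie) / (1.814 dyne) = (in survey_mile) 3976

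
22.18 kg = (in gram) 2.218e+04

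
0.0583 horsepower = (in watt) 43.47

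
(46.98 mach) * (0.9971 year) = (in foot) 1.65e+12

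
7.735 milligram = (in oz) 0.0002728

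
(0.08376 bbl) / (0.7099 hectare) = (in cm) 0.0001876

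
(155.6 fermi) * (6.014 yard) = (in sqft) 9.21e-12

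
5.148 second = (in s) 5.148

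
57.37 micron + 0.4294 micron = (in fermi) 5.78e+10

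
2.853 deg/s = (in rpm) 0.4755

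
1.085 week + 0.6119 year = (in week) 32.99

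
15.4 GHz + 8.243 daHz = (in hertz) 1.54e+10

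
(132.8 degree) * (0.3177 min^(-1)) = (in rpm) 0.1172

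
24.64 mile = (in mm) 3.965e+07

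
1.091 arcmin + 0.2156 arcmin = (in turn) 6.049e-05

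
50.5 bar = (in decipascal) 5.05e+07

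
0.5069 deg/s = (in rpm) 0.08448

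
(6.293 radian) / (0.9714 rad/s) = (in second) 6.478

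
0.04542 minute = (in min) 0.04542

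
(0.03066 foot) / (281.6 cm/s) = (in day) 3.841e-08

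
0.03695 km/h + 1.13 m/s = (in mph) 2.551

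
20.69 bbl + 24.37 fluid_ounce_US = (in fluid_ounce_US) 1.113e+05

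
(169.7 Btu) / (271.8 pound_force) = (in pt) 4.198e+05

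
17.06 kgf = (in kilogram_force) 17.06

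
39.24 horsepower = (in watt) 2.926e+04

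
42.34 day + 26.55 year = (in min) 1.402e+07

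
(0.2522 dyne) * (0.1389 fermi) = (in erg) 3.503e-15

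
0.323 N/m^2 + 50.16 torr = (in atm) 0.066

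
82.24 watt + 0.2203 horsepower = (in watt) 246.5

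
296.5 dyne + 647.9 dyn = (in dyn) 944.4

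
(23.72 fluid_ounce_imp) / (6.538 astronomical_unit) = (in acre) 1.703e-19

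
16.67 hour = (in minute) 1000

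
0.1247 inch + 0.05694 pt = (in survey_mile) 1.981e-06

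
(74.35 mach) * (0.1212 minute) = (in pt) 5.219e+08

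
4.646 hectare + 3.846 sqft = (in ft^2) 5.001e+05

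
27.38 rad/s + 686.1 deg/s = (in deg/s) 2255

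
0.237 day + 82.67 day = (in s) 7.163e+06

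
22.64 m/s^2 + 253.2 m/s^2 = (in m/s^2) 275.8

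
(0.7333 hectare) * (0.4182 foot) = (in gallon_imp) 2.056e+05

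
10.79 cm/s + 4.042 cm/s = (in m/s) 0.1483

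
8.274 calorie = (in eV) 2.161e+20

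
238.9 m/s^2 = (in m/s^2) 238.9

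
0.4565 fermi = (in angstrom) 4.565e-06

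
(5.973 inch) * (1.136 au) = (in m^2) 2.578e+10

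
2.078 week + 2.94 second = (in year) 0.03985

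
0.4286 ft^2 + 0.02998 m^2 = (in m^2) 0.0698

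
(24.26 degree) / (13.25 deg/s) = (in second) 1.831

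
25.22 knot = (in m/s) 12.97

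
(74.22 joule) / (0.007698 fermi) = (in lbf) 2.167e+18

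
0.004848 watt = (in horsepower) 6.501e-06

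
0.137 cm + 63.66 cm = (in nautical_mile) 0.0003445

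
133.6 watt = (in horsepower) 0.1792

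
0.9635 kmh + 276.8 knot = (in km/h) 513.6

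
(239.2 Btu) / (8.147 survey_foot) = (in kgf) 1.036e+04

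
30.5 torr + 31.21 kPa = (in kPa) 35.28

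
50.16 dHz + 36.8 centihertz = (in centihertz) 538.4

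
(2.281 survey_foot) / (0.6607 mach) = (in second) 0.00309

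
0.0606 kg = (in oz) 2.138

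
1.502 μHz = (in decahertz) 1.502e-07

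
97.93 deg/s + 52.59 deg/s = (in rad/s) 2.627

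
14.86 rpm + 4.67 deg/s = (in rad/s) 1.638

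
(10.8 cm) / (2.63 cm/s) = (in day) 4.753e-05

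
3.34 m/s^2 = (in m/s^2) 3.34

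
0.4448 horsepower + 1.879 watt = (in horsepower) 0.4473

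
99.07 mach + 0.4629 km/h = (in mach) 99.07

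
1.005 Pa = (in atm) 9.919e-06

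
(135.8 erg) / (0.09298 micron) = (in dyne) 1.461e+07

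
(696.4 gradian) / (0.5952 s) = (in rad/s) 18.38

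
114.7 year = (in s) 3.617e+09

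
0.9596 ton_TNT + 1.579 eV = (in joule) 4.015e+09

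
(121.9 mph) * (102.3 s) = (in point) 1.58e+07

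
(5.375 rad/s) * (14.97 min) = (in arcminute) 1.66e+07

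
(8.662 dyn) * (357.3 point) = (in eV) 6.815e+13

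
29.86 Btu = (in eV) 1.966e+23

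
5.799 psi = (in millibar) 399.8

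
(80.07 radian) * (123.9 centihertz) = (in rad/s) 99.21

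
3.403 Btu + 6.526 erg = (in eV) 2.241e+22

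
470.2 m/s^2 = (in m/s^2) 470.2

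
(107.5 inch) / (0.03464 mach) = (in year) 7.341e-09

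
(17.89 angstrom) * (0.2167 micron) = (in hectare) 3.877e-20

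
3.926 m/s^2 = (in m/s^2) 3.926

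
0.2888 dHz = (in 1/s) 0.02888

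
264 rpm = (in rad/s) 27.65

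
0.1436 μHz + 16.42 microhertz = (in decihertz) 0.0001656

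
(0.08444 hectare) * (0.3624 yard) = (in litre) 2.798e+05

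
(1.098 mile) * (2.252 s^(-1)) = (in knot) 7735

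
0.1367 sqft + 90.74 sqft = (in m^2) 8.443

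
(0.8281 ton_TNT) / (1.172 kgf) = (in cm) 3.015e+10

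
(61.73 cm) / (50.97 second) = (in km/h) 0.0436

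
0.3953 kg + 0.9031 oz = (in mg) 4.209e+05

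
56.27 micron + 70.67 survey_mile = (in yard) 1.244e+05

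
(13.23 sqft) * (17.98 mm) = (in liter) 22.1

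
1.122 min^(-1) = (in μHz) 1.87e+04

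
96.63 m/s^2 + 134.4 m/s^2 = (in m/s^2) 231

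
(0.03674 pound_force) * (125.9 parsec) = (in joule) 6.349e+17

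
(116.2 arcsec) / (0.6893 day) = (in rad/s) 9.459e-09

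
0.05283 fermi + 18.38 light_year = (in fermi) 1.739e+32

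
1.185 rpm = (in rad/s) 0.1241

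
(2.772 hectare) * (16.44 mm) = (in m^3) 455.7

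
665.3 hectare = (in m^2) 6.653e+06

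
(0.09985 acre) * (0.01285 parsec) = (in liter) 1.602e+20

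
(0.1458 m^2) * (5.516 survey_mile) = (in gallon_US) 3.419e+05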